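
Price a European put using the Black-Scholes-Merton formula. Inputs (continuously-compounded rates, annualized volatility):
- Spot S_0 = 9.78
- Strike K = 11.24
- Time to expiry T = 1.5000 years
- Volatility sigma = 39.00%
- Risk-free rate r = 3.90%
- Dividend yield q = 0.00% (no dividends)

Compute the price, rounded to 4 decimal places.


d1 = (ln(S/K) + (r - q + 0.5*sigma^2) * T) / (sigma * sqrt(T)) = 0.07000022
d2 = d1 - sigma * sqrt(T) = -0.40765028
exp(-rT) = 0.94317824; exp(-qT) = 1.00000000
P = K * exp(-rT) * N(-d2) - S_0 * exp(-qT) * N(-d1)
N(-d1) = 0.47209674; N(-d2) = 0.65823478
P = 11.2400 * 0.94317824 * 0.65823478 - 9.7800 * 1.00000000 * 0.47209674 = 2.3611

Answer: Price = 2.3611


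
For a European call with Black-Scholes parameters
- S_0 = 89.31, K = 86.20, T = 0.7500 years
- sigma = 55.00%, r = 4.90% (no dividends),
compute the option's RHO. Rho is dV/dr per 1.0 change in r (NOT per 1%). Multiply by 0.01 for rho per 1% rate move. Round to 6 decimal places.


d1 = 0.3897235792; d2 = -0.0865903929
phi(d1) = 0.3697675303; exp(-qT) = 1.0000000000; exp(-rT) = 0.9639170845
N(d2) = 0.4654985513
Rho = K*T*exp(-rT)*N(d2) = 86.2000 * 0.7500 * 0.9639170845 * 0.4654985513 = 29.008585

Answer: Rho = 29.008585


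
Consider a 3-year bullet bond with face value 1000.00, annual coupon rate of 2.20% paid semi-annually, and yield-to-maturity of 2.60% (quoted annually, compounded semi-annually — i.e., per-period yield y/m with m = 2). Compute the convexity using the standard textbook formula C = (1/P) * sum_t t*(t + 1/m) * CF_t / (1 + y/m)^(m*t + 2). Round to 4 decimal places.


Answer: Convexity = 9.8647

Derivation:
Coupon per period c = face * coupon_rate / m = 11.000000
Periods per year m = 2; per-period yield y/m = 0.013000
Number of cashflows N = 6
Cashflows (t years, CF_t, discount factor 1/(1+y/m)^(m*t), PV):
  t = 0.5000: CF_t = 11.000000, DF = 0.987167, PV = 10.858835
  t = 1.0000: CF_t = 11.000000, DF = 0.974498, PV = 10.719482
  t = 1.5000: CF_t = 11.000000, DF = 0.961992, PV = 10.581917
  t = 2.0000: CF_t = 11.000000, DF = 0.949647, PV = 10.446117
  t = 2.5000: CF_t = 11.000000, DF = 0.937460, PV = 10.312061
  t = 3.0000: CF_t = 1011.000000, DF = 0.925429, PV = 935.609200
Price P = sum_t PV_t = 988.527612
Convexity numerator sum_t t*(t + 1/m) * CF_t / (1+y/m)^(m*t + 2):
  t = 0.5000: term = 5.290958
  t = 1.0000: term = 15.669176
  t = 1.5000: term = 30.936182
  t = 2.0000: term = 50.898621
  t = 2.5000: term = 75.368146
  t = 3.0000: term = 9573.371048
Convexity = (1/P) * sum = 9751.534132 / 988.527612 = 9.864706


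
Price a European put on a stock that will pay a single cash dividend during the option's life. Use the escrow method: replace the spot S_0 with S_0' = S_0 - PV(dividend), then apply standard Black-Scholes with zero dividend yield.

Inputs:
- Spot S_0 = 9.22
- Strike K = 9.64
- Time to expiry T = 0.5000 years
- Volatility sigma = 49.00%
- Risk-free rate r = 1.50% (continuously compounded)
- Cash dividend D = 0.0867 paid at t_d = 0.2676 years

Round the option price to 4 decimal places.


Answer: Price = 1.5147

Derivation:
PV(D) = D * exp(-r * t_d) = 0.0867 * 0.99599405 = 0.08635268
S_0' = S_0 - PV(D) = 9.2200 - 0.08635268 = 9.13364732
d1 = (ln(S_0'/K) + (r + sigma^2/2)*T) / (sigma*sqrt(T)) = 0.03916215
d2 = d1 - sigma*sqrt(T) = -0.30732017
exp(-rT) = 0.99252805
N(-d1) = 0.48438055; N(-d2) = 0.62070016
P = K * exp(-rT) * N(-d2) - S_0' * N(-d1) = 9.6400 * 0.99252805 * 0.62070016 - 9.13364732 * 0.48438055 = 1.5147


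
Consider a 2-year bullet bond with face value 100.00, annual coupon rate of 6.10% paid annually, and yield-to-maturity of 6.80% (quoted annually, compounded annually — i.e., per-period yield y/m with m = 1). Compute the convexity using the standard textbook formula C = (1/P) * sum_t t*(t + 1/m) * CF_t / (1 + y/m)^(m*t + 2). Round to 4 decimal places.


Answer: Convexity = 5.0574

Derivation:
Coupon per period c = face * coupon_rate / m = 6.100000
Periods per year m = 1; per-period yield y/m = 0.068000
Number of cashflows N = 2
Cashflows (t years, CF_t, discount factor 1/(1+y/m)^(m*t), PV):
  t = 1.0000: CF_t = 6.100000, DF = 0.936330, PV = 5.711610
  t = 2.0000: CF_t = 106.100000, DF = 0.876713, PV = 93.019260
Price P = sum_t PV_t = 98.730870
Convexity numerator sum_t t*(t + 1/m) * CF_t / (1+y/m)^(m*t + 2):
  t = 1.0000: term = 10.014887
  t = 2.0000: term = 489.307219
Convexity = (1/P) * sum = 499.322107 / 98.730870 = 5.057406


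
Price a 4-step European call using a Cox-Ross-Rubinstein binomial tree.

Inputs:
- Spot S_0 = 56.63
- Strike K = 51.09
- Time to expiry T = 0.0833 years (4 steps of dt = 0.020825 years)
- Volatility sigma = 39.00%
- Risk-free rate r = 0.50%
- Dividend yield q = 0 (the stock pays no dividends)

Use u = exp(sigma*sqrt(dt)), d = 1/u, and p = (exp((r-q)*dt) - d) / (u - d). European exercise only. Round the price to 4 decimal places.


Answer: Price = V(0,0) = 6.0970

Derivation:
dt = T/N = 0.020825
u = exp(sigma*sqrt(dt)) = 1.057894; d = 1/u = 0.945274
p = (exp((r-q)*dt) - d) / (u - d) = 0.486858
Discount per step: exp(-r*dt) = 0.999896
Stock lattice S(k, i) with i counting down-moves:
  k=0: S(0,0) = 56.6300
  k=1: S(1,0) = 59.9086; S(1,1) = 53.5309
  k=2: S(2,0) = 63.3769; S(2,1) = 56.6300; S(2,2) = 50.6013
  k=3: S(3,0) = 67.0461; S(3,1) = 59.9086; S(3,2) = 53.5309; S(3,3) = 47.8321
  k=4: S(4,0) = 70.9277; S(4,1) = 63.3769; S(4,2) = 56.6300; S(4,3) = 50.6013; S(4,4) = 45.2145
Terminal payoffs V(N, i) = max(S_T - K, 0):
  V(4,0) = 19.837657; V(4,1) = 12.286914; V(4,2) = 5.540000; V(4,3) = 0.000000; V(4,4) = 0.000000
Backward induction: V(k, i) = exp(-r*dt) * [p * V(k+1, i) + (1-p) * V(k+1, i+1)].
  V(3,0) = exp(-r*dt) * [p*19.837657 + (1-p)*12.286914] = 15.961394
  V(3,1) = exp(-r*dt) * [p*12.286914 + (1-p)*5.540000] = 8.823872
  V(3,2) = exp(-r*dt) * [p*5.540000 + (1-p)*0.000000] = 2.696914
  V(3,3) = exp(-r*dt) * [p*0.000000 + (1-p)*0.000000] = 0.000000
  V(2,0) = exp(-r*dt) * [p*15.961394 + (1-p)*8.823872] = 12.297552
  V(2,1) = exp(-r*dt) * [p*8.823872 + (1-p)*2.696914] = 5.679282
  V(2,2) = exp(-r*dt) * [p*2.696914 + (1-p)*0.000000] = 1.312878
  V(1,0) = exp(-r*dt) * [p*12.297552 + (1-p)*5.679282] = 8.900515
  V(1,1) = exp(-r*dt) * [p*5.679282 + (1-p)*1.312878] = 3.438340
  V(0,0) = exp(-r*dt) * [p*8.900515 + (1-p)*3.438340] = 6.097010


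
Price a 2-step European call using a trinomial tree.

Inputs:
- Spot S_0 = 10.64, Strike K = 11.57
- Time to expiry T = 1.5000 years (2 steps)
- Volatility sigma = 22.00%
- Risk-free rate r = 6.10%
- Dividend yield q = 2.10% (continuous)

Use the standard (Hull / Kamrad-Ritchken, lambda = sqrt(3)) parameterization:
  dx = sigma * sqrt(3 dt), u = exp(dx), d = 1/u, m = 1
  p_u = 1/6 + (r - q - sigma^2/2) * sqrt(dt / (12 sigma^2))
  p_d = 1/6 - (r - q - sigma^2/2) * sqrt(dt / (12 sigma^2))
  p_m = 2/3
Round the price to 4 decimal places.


dt = T/N = 0.750000; dx = sigma*sqrt(3*dt) = 0.330000
u = exp(dx) = 1.390968; d = 1/u = 0.718924
p_u = 0.184621, p_m = 0.666667, p_d = 0.148712
Discount per step: exp(-r*dt) = 0.955281
Stock lattice S(k, j) with j the centered position index:
  k=0: S(0,+0) = 10.6400
  k=1: S(1,-1) = 7.6493; S(1,+0) = 10.6400; S(1,+1) = 14.7999
  k=2: S(2,-2) = 5.4993; S(2,-1) = 7.6493; S(2,+0) = 10.6400; S(2,+1) = 14.7999; S(2,+2) = 20.5862
Terminal payoffs V(N, j) = max(S_T - K, 0):
  V(2,-2) = 0.000000; V(2,-1) = 0.000000; V(2,+0) = 0.000000; V(2,+1) = 3.229901; V(2,+2) = 9.016190
Backward induction: V(k, j) = exp(-r*dt) * [p_u * V(k+1, j+1) + p_m * V(k+1, j) + p_d * V(k+1, j-1)]
  V(1,-1) = exp(-r*dt) * [p_u*0.000000 + p_m*0.000000 + p_d*0.000000] = 0.000000
  V(1,+0) = exp(-r*dt) * [p_u*3.229901 + p_m*0.000000 + p_d*0.000000] = 0.569642
  V(1,+1) = exp(-r*dt) * [p_u*9.016190 + p_m*3.229901 + p_d*0.000000] = 3.647116
  V(0,+0) = exp(-r*dt) * [p_u*3.647116 + p_m*0.569642 + p_d*0.000000] = 1.006002

Answer: Price = V(0,0) = 1.0060


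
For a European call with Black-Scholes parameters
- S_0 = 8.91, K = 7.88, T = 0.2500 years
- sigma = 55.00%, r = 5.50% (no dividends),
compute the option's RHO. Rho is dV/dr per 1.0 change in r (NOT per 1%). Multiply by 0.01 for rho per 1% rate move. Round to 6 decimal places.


Answer: Rho = 1.244132

Derivation:
d1 = 0.6342139550; d2 = 0.3592139550
phi(d1) = 0.3262627621; exp(-qT) = 1.0000000000; exp(-rT) = 0.9863440995
N(d2) = 0.6402824811
Rho = K*T*exp(-rT)*N(d2) = 7.8800 * 0.2500 * 0.9863440995 * 0.6402824811 = 1.244132


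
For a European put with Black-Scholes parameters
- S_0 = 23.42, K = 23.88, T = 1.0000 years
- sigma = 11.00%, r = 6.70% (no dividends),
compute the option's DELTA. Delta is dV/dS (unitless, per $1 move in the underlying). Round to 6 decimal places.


Answer: Delta = -0.313036

Derivation:
d1 = 0.4872642695; d2 = 0.3772642695
phi(d1) = 0.3542856510; exp(-qT) = 1.0000000000; exp(-rT) = 0.9351952013
N(-d1) = 0.3130355326
Delta = -exp(-qT) * N(-d1) = -1.0000000000 * 0.3130355326 = -0.313036


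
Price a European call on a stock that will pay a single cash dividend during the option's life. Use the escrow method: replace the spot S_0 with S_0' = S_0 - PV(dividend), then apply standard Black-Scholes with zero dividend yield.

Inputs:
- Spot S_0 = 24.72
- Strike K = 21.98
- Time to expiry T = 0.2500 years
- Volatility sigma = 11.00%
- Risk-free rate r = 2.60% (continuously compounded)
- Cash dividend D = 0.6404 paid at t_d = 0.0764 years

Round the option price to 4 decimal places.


PV(D) = D * exp(-r * t_d) = 0.6404 * 0.99801557 = 0.63912917
S_0' = S_0 - PV(D) = 24.7200 - 0.63912917 = 24.08087083
d1 = (ln(S_0'/K) + (r + sigma^2/2)*T) / (sigma*sqrt(T)) = 1.80540609
d2 = d1 - sigma*sqrt(T) = 1.75040609
exp(-rT) = 0.99352108
N(d1) = 0.96449442; N(d2) = 0.95997587
C = S_0' * N(d1) - K * exp(-rT) * N(d2) = 24.08087083 * 0.96449442 - 21.9800 * 0.99352108 * 0.95997587 = 2.2623

Answer: Price = 2.2623


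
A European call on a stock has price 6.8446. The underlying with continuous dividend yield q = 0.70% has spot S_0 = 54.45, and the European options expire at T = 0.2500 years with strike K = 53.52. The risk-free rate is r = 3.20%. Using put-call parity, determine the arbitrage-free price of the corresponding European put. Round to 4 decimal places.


Answer: Put price = 5.5834

Derivation:
Put-call parity: C - P = S_0 * exp(-qT) - K * exp(-rT).
S_0 * exp(-qT) = 54.4500 * 0.99825153 = 54.35479583
K * exp(-rT) = 53.5200 * 0.99203191 = 53.09354808
P = C - S*exp(-qT) + K*exp(-rT)
P = 6.8446 - 54.35479583 + 53.09354808 = 5.5834


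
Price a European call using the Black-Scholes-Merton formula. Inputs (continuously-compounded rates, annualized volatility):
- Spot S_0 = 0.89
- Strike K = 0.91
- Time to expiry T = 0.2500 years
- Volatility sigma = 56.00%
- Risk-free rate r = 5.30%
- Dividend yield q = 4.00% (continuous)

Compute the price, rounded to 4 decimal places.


Answer: Price = 0.0908

Derivation:
d1 = (ln(S/K) + (r - q + 0.5*sigma^2) * T) / (sigma * sqrt(T)) = 0.07223880
d2 = d1 - sigma * sqrt(T) = -0.20776120
exp(-rT) = 0.98683739; exp(-qT) = 0.99004983
C = S_0 * exp(-qT) * N(d1) - K * exp(-rT) * N(d2)
N(d1) = 0.52879406; N(d2) = 0.41770771
C = 0.8900 * 0.99004983 * 0.52879406 - 0.9100 * 0.98683739 * 0.41770771 = 0.0908


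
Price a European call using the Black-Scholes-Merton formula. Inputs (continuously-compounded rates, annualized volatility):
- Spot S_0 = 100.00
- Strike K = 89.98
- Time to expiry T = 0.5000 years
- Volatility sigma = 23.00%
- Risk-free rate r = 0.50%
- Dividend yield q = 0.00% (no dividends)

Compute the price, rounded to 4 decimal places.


Answer: Price = 12.5770

Derivation:
d1 = (ln(S/K) + (r - q + 0.5*sigma^2) * T) / (sigma * sqrt(T)) = 0.74589167
d2 = d1 - sigma * sqrt(T) = 0.58325711
exp(-rT) = 0.99750312; exp(-qT) = 1.00000000
C = S_0 * exp(-qT) * N(d1) - K * exp(-rT) * N(d2)
N(d1) = 0.77213357; N(d2) = 0.72013988
C = 100.0000 * 1.00000000 * 0.77213357 - 89.9800 * 0.99750312 * 0.72013988 = 12.5770


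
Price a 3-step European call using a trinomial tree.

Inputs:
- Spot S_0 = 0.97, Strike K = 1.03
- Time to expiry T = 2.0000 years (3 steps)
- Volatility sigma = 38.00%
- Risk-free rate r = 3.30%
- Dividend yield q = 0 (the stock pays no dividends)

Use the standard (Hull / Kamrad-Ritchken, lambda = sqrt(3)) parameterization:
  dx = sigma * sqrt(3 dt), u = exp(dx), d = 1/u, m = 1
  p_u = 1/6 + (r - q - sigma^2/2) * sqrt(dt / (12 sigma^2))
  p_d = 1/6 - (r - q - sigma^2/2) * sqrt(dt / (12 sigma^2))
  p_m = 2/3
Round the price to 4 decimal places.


dt = T/N = 0.666667; dx = sigma*sqrt(3*dt) = 0.537401
u = exp(dx) = 1.711553; d = 1/u = 0.584265
p_u = 0.142352, p_m = 0.666667, p_d = 0.190981
Discount per step: exp(-r*dt) = 0.978240
Stock lattice S(k, j) with j the centered position index:
  k=0: S(0,+0) = 0.9700
  k=1: S(1,-1) = 0.5667; S(1,+0) = 0.9700; S(1,+1) = 1.6602
  k=2: S(2,-2) = 0.3311; S(2,-1) = 0.5667; S(2,+0) = 0.9700; S(2,+1) = 1.6602; S(2,+2) = 2.8415
  k=3: S(3,-3) = 0.1935; S(3,-2) = 0.3311; S(3,-1) = 0.5667; S(3,+0) = 0.9700; S(3,+1) = 1.6602; S(3,+2) = 2.8415; S(3,+3) = 4.8634
Terminal payoffs V(N, j) = max(S_T - K, 0):
  V(3,-3) = 0.000000; V(3,-2) = 0.000000; V(3,-1) = 0.000000; V(3,+0) = 0.000000; V(3,+1) = 0.630206; V(3,+2) = 1.811531; V(3,+3) = 3.833431
Backward induction: V(k, j) = exp(-r*dt) * [p_u * V(k+1, j+1) + p_m * V(k+1, j) + p_d * V(k+1, j-1)]
  V(2,-2) = exp(-r*dt) * [p_u*0.000000 + p_m*0.000000 + p_d*0.000000] = 0.000000
  V(2,-1) = exp(-r*dt) * [p_u*0.000000 + p_m*0.000000 + p_d*0.000000] = 0.000000
  V(2,+0) = exp(-r*dt) * [p_u*0.630206 + p_m*0.000000 + p_d*0.000000] = 0.087759
  V(2,+1) = exp(-r*dt) * [p_u*1.811531 + p_m*0.630206 + p_d*0.000000] = 0.663260
  V(2,+2) = exp(-r*dt) * [p_u*3.833431 + p_m*1.811531 + p_d*0.630206] = 1.832970
  V(1,-1) = exp(-r*dt) * [p_u*0.087759 + p_m*0.000000 + p_d*0.000000] = 0.012221
  V(1,+0) = exp(-r*dt) * [p_u*0.663260 + p_m*0.087759 + p_d*0.000000] = 0.149595
  V(1,+1) = exp(-r*dt) * [p_u*1.832970 + p_m*0.663260 + p_d*0.087759] = 0.704197
  V(0,+0) = exp(-r*dt) * [p_u*0.704197 + p_m*0.149595 + p_d*0.012221] = 0.197906

Answer: Price = V(0,0) = 0.1979


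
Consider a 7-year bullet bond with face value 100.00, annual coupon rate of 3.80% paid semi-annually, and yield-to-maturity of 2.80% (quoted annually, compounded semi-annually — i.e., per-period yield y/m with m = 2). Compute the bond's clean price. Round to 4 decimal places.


Coupon per period c = face * coupon_rate / m = 1.900000
Periods per year m = 2; per-period yield y/m = 0.014000
Number of cashflows N = 14
Cashflows (t years, CF_t, discount factor 1/(1+y/m)^(m*t), PV):
  t = 0.5000: CF_t = 1.900000, DF = 0.986193, PV = 1.873767
  t = 1.0000: CF_t = 1.900000, DF = 0.972577, PV = 1.847897
  t = 1.5000: CF_t = 1.900000, DF = 0.959149, PV = 1.822383
  t = 2.0000: CF_t = 1.900000, DF = 0.945906, PV = 1.797222
  t = 2.5000: CF_t = 1.900000, DF = 0.932847, PV = 1.772409
  t = 3.0000: CF_t = 1.900000, DF = 0.919967, PV = 1.747937
  t = 3.5000: CF_t = 1.900000, DF = 0.907265, PV = 1.723804
  t = 4.0000: CF_t = 1.900000, DF = 0.894739, PV = 1.700004
  t = 4.5000: CF_t = 1.900000, DF = 0.882386, PV = 1.676533
  t = 5.0000: CF_t = 1.900000, DF = 0.870203, PV = 1.653385
  t = 5.5000: CF_t = 1.900000, DF = 0.858188, PV = 1.630557
  t = 6.0000: CF_t = 1.900000, DF = 0.846339, PV = 1.608045
  t = 6.5000: CF_t = 1.900000, DF = 0.834654, PV = 1.585843
  t = 7.0000: CF_t = 101.900000, DF = 0.823130, PV = 83.876986
Price P = sum_t PV_t = 106.316772

Answer: Price = 106.3168


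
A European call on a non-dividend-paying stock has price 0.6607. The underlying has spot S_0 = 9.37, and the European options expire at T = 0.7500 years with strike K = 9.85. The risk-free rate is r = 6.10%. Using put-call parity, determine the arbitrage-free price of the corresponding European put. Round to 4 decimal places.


Put-call parity: C - P = S_0 * exp(-qT) - K * exp(-rT).
S_0 * exp(-qT) = 9.3700 * 1.00000000 = 9.37000000
K * exp(-rT) = 9.8500 * 0.95528075 = 9.40951541
P = C - S*exp(-qT) + K*exp(-rT)
P = 0.6607 - 9.37000000 + 9.40951541 = 0.7002

Answer: Put price = 0.7002


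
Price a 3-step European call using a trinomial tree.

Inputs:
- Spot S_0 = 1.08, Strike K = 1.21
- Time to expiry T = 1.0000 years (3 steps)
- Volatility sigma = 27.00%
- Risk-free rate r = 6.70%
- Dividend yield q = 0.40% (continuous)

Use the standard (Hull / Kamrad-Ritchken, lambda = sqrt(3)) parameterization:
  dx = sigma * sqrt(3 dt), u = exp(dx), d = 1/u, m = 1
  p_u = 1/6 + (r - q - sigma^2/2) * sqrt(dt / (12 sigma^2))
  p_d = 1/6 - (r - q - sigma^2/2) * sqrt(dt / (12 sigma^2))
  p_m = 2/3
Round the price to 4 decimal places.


Answer: Price = V(0,0) = 0.0969

Derivation:
dt = T/N = 0.333333; dx = sigma*sqrt(3*dt) = 0.270000
u = exp(dx) = 1.309964; d = 1/u = 0.763379
p_u = 0.183056, p_m = 0.666667, p_d = 0.150278
Discount per step: exp(-r*dt) = 0.977914
Stock lattice S(k, j) with j the centered position index:
  k=0: S(0,+0) = 1.0800
  k=1: S(1,-1) = 0.8244; S(1,+0) = 1.0800; S(1,+1) = 1.4148
  k=2: S(2,-2) = 0.6294; S(2,-1) = 0.8244; S(2,+0) = 1.0800; S(2,+1) = 1.4148; S(2,+2) = 1.8533
  k=3: S(3,-3) = 0.4804; S(3,-2) = 0.6294; S(3,-1) = 0.8244; S(3,+0) = 1.0800; S(3,+1) = 1.4148; S(3,+2) = 1.8533; S(3,+3) = 2.4277
Terminal payoffs V(N, j) = max(S_T - K, 0):
  V(3,-3) = 0.000000; V(3,-2) = 0.000000; V(3,-1) = 0.000000; V(3,+0) = 0.000000; V(3,+1) = 0.204762; V(3,+2) = 0.643287; V(3,+3) = 1.217741
Backward induction: V(k, j) = exp(-r*dt) * [p_u * V(k+1, j+1) + p_m * V(k+1, j) + p_d * V(k+1, j-1)]
  V(2,-2) = exp(-r*dt) * [p_u*0.000000 + p_m*0.000000 + p_d*0.000000] = 0.000000
  V(2,-1) = exp(-r*dt) * [p_u*0.000000 + p_m*0.000000 + p_d*0.000000] = 0.000000
  V(2,+0) = exp(-r*dt) * [p_u*0.204762 + p_m*0.000000 + p_d*0.000000] = 0.036655
  V(2,+1) = exp(-r*dt) * [p_u*0.643287 + p_m*0.204762 + p_d*0.000000] = 0.248649
  V(2,+2) = exp(-r*dt) * [p_u*1.217741 + p_m*0.643287 + p_d*0.204762] = 0.667469
  V(1,-1) = exp(-r*dt) * [p_u*0.036655 + p_m*0.000000 + p_d*0.000000] = 0.006562
  V(1,+0) = exp(-r*dt) * [p_u*0.248649 + p_m*0.036655 + p_d*0.000000] = 0.068408
  V(1,+1) = exp(-r*dt) * [p_u*0.667469 + p_m*0.248649 + p_d*0.036655] = 0.286977
  V(0,+0) = exp(-r*dt) * [p_u*0.286977 + p_m*0.068408 + p_d*0.006562] = 0.096935


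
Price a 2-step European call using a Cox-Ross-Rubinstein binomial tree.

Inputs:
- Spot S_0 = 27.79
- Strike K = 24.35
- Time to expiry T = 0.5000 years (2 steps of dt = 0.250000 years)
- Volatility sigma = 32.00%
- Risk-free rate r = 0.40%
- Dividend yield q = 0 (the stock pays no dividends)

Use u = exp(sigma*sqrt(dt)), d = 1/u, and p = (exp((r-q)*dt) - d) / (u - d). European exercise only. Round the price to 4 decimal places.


dt = T/N = 0.250000
u = exp(sigma*sqrt(dt)) = 1.173511; d = 1/u = 0.852144
p = (exp((r-q)*dt) - d) / (u - d) = 0.463198
Discount per step: exp(-r*dt) = 0.999000
Stock lattice S(k, i) with i counting down-moves:
  k=0: S(0,0) = 27.7900
  k=1: S(1,0) = 32.6119; S(1,1) = 23.6811
  k=2: S(2,0) = 38.2704; S(2,1) = 27.7900; S(2,2) = 20.1797
Terminal payoffs V(N, i) = max(S_T - K, 0):
  V(2,0) = 13.920381; V(2,1) = 3.440000; V(2,2) = 0.000000
Backward induction: V(k, i) = exp(-r*dt) * [p * V(k+1, i) + (1-p) * V(k+1, i+1)].
  V(1,0) = exp(-r*dt) * [p*13.920381 + (1-p)*3.440000] = 8.286205
  V(1,1) = exp(-r*dt) * [p*3.440000 + (1-p)*0.000000] = 1.591810
  V(0,0) = exp(-r*dt) * [p*8.286205 + (1-p)*1.591810] = 4.687952

Answer: Price = V(0,0) = 4.6880


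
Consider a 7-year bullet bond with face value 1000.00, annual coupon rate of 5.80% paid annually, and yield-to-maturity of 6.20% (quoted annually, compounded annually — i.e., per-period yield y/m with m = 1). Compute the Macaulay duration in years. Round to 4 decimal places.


Answer: Macaulay duration = 5.9348 years

Derivation:
Coupon per period c = face * coupon_rate / m = 58.000000
Periods per year m = 1; per-period yield y/m = 0.062000
Number of cashflows N = 7
Cashflows (t years, CF_t, discount factor 1/(1+y/m)^(m*t), PV):
  t = 1.0000: CF_t = 58.000000, DF = 0.941620, PV = 54.613936
  t = 2.0000: CF_t = 58.000000, DF = 0.886647, PV = 51.425552
  t = 3.0000: CF_t = 58.000000, DF = 0.834885, PV = 48.423307
  t = 4.0000: CF_t = 58.000000, DF = 0.786144, PV = 45.596334
  t = 5.0000: CF_t = 58.000000, DF = 0.740248, PV = 42.934401
  t = 6.0000: CF_t = 58.000000, DF = 0.697032, PV = 40.427873
  t = 7.0000: CF_t = 1058.000000, DF = 0.656339, PV = 694.406937
Price P = sum_t PV_t = 977.828339
Macaulay numerator sum_t t * PV_t:
  t * PV_t at t = 1.0000: 54.613936
  t * PV_t at t = 2.0000: 102.851104
  t * PV_t at t = 3.0000: 145.269920
  t * PV_t at t = 4.0000: 182.385336
  t * PV_t at t = 5.0000: 214.672006
  t * PV_t at t = 6.0000: 242.567238
  t * PV_t at t = 7.0000: 4860.848556
Macaulay duration D = (sum_t t * PV_t) / P = 5803.208096 / 977.828339 = 5.934792


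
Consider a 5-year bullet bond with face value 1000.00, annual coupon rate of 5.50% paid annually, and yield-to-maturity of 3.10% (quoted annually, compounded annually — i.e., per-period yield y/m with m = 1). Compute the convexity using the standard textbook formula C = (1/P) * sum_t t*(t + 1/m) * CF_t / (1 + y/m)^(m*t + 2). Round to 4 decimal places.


Coupon per period c = face * coupon_rate / m = 55.000000
Periods per year m = 1; per-period yield y/m = 0.031000
Number of cashflows N = 5
Cashflows (t years, CF_t, discount factor 1/(1+y/m)^(m*t), PV):
  t = 1.0000: CF_t = 55.000000, DF = 0.969932, PV = 53.346266
  t = 2.0000: CF_t = 55.000000, DF = 0.940768, PV = 51.742256
  t = 3.0000: CF_t = 55.000000, DF = 0.912481, PV = 50.186475
  t = 4.0000: CF_t = 55.000000, DF = 0.885045, PV = 48.677473
  t = 5.0000: CF_t = 1055.000000, DF = 0.858434, PV = 905.647376
Price P = sum_t PV_t = 1109.599846
Convexity numerator sum_t t*(t + 1/m) * CF_t / (1+y/m)^(m*t + 2):
  t = 1.0000: term = 100.372950
  t = 2.0000: term = 292.064841
  t = 3.0000: term = 566.566131
  t = 4.0000: term = 915.884467
  t = 5.0000: term = 25560.129943
Convexity = (1/P) * sum = 27435.018332 / 1109.599846 = 24.725146

Answer: Convexity = 24.7251


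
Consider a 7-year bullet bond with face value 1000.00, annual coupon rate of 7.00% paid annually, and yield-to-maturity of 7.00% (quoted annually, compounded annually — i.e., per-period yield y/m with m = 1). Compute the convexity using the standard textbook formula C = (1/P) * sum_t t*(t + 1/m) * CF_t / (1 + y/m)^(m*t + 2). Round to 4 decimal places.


Answer: Convexity = 37.5779

Derivation:
Coupon per period c = face * coupon_rate / m = 70.000000
Periods per year m = 1; per-period yield y/m = 0.070000
Number of cashflows N = 7
Cashflows (t years, CF_t, discount factor 1/(1+y/m)^(m*t), PV):
  t = 1.0000: CF_t = 70.000000, DF = 0.934579, PV = 65.420561
  t = 2.0000: CF_t = 70.000000, DF = 0.873439, PV = 61.140711
  t = 3.0000: CF_t = 70.000000, DF = 0.816298, PV = 57.140851
  t = 4.0000: CF_t = 70.000000, DF = 0.762895, PV = 53.402665
  t = 5.0000: CF_t = 70.000000, DF = 0.712986, PV = 49.909033
  t = 6.0000: CF_t = 70.000000, DF = 0.666342, PV = 46.643956
  t = 7.0000: CF_t = 1070.000000, DF = 0.622750, PV = 666.342224
Price P = sum_t PV_t = 1000.000000
Convexity numerator sum_t t*(t + 1/m) * CF_t / (1+y/m)^(m*t + 2):
  t = 1.0000: term = 114.281703
  t = 2.0000: term = 320.415989
  t = 3.0000: term = 598.908391
  t = 4.0000: term = 932.879113
  t = 5.0000: term = 1307.774458
  t = 6.0000: term = 1711.106767
  t = 7.0000: term = 32592.509856
Convexity = (1/P) * sum = 37577.876277 / 1000.000000 = 37.577876


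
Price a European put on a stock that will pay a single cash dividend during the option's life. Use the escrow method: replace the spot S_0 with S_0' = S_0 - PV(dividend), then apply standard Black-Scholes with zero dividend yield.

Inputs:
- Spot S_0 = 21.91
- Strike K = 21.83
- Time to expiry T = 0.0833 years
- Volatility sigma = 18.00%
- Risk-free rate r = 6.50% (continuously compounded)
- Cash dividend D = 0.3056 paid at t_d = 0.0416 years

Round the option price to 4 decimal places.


Answer: Price = 0.5043

Derivation:
PV(D) = D * exp(-r * t_d) = 0.3056 * 0.99729965 = 0.30477477
S_0' = S_0 - PV(D) = 21.9100 - 0.30477477 = 21.60522523
d1 = (ln(S_0'/K) + (r + sigma^2/2)*T) / (sigma*sqrt(T)) = -0.06902673
d2 = d1 - sigma*sqrt(T) = -0.12097786
exp(-rT) = 0.99460013
N(-d1) = 0.52751583; N(-d2) = 0.54814571
P = K * exp(-rT) * N(-d2) - S_0' * N(-d1) = 21.8300 * 0.99460013 * 0.54814571 - 21.60522523 * 0.52751583 = 0.5043


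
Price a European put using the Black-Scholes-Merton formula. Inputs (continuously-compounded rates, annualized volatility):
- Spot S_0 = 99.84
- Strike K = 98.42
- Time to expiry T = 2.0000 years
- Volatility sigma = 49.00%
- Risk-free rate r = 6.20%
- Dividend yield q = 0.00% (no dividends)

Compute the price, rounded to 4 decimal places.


d1 = (ln(S/K) + (r - q + 0.5*sigma^2) * T) / (sigma * sqrt(T)) = 0.54609549
d2 = d1 - sigma * sqrt(T) = -0.14686915
exp(-rT) = 0.88337984; exp(-qT) = 1.00000000
P = K * exp(-rT) * N(-d2) - S_0 * exp(-qT) * N(-d1)
N(-d1) = 0.29250015; N(-d2) = 0.55838235
P = 98.4200 * 0.88337984 * 0.55838235 - 99.8400 * 1.00000000 * 0.29250015 = 19.3438

Answer: Price = 19.3438


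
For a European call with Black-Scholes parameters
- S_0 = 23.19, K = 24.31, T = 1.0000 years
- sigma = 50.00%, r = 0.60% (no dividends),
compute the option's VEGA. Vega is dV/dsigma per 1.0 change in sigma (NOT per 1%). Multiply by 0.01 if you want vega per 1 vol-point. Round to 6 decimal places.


d1 = 0.1676667259; d2 = -0.3323332741
phi(d1) = 0.3933739477; exp(-qT) = 1.0000000000; exp(-rT) = 0.9940179641
Vega = S * exp(-qT) * phi(d1) * sqrt(T) = 23.1900 * 1.0000000000 * 0.3933739477 * 1.0000000000 = 9.122342

Answer: Vega = 9.122342


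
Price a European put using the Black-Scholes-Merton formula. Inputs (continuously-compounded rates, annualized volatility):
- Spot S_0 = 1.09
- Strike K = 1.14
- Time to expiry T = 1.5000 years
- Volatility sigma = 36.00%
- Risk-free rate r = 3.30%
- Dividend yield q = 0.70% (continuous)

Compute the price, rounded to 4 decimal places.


Answer: Price = 0.1919

Derivation:
d1 = (ln(S/K) + (r - q + 0.5*sigma^2) * T) / (sigma * sqrt(T)) = 0.20718472
d2 = d1 - sigma * sqrt(T) = -0.23372343
exp(-rT) = 0.95170516; exp(-qT) = 0.98955493
P = K * exp(-rT) * N(-d2) - S_0 * exp(-qT) * N(-d1)
N(-d1) = 0.41793280; N(-d2) = 0.59240015
P = 1.1400 * 0.95170516 * 0.59240015 - 1.0900 * 0.98955493 * 0.41793280 = 0.1919


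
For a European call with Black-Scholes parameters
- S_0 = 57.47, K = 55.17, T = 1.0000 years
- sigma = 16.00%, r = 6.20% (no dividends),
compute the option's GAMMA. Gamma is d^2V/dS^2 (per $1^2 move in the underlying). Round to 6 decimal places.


Answer: Gamma = 0.033413

Derivation:
d1 = 0.7227734077; d2 = 0.5627734077
phi(d1) = 0.3072359583; exp(-qT) = 1.0000000000; exp(-rT) = 0.9398828868
Gamma = exp(-qT) * phi(d1) / (S * sigma * sqrt(T)) = 1.0000000000 * 0.3072359583 / (57.4700 * 0.1600 * 1.0000000000) = 0.033413


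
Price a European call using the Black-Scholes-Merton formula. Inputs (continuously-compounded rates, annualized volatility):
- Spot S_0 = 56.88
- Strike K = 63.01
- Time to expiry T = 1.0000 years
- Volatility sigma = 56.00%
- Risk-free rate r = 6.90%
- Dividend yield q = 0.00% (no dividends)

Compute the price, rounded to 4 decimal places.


Answer: Price = 11.8136

Derivation:
d1 = (ln(S/K) + (r - q + 0.5*sigma^2) * T) / (sigma * sqrt(T)) = 0.22044704
d2 = d1 - sigma * sqrt(T) = -0.33955296
exp(-rT) = 0.93332668; exp(-qT) = 1.00000000
C = S_0 * exp(-qT) * N(d1) - K * exp(-rT) * N(d2)
N(d1) = 0.58723849; N(d2) = 0.36709660
C = 56.8800 * 1.00000000 * 0.58723849 - 63.0100 * 0.93332668 * 0.36709660 = 11.8136


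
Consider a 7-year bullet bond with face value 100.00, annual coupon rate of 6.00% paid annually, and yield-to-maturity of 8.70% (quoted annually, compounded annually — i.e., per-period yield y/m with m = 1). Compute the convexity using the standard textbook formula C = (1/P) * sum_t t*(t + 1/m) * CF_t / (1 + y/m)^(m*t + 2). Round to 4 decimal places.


Answer: Convexity = 36.9377

Derivation:
Coupon per period c = face * coupon_rate / m = 6.000000
Periods per year m = 1; per-period yield y/m = 0.087000
Number of cashflows N = 7
Cashflows (t years, CF_t, discount factor 1/(1+y/m)^(m*t), PV):
  t = 1.0000: CF_t = 6.000000, DF = 0.919963, PV = 5.519779
  t = 2.0000: CF_t = 6.000000, DF = 0.846332, PV = 5.077994
  t = 3.0000: CF_t = 6.000000, DF = 0.778595, PV = 4.671567
  t = 4.0000: CF_t = 6.000000, DF = 0.716278, PV = 4.297670
  t = 5.0000: CF_t = 6.000000, DF = 0.658950, PV = 3.953698
  t = 6.0000: CF_t = 6.000000, DF = 0.606209, PV = 3.637257
  t = 7.0000: CF_t = 106.000000, DF = 0.557690, PV = 59.115185
Price P = sum_t PV_t = 86.273151
Convexity numerator sum_t t*(t + 1/m) * CF_t / (1+y/m)^(m*t + 2):
  t = 1.0000: term = 9.343135
  t = 2.0000: term = 25.786021
  t = 3.0000: term = 47.444380
  t = 4.0000: term = 72.745140
  t = 5.0000: term = 100.384277
  t = 6.0000: term = 129.289778
  t = 7.0000: term = 2801.741064
Convexity = (1/P) * sum = 3186.733794 / 86.273151 = 36.937723


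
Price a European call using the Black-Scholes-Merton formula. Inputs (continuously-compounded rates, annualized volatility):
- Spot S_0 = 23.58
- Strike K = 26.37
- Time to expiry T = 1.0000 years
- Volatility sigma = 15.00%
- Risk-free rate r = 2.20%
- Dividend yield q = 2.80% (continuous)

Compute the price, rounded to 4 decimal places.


d1 = (ln(S/K) + (r - q + 0.5*sigma^2) * T) / (sigma * sqrt(T)) = -0.71052070
d2 = d1 - sigma * sqrt(T) = -0.86052070
exp(-rT) = 0.97824024; exp(-qT) = 0.97238837
C = S_0 * exp(-qT) * N(d1) - K * exp(-rT) * N(d2)
N(d1) = 0.23869065; N(d2) = 0.19475104
C = 23.5800 * 0.97238837 * 0.23869065 - 26.3700 * 0.97824024 * 0.19475104 = 0.4491

Answer: Price = 0.4491


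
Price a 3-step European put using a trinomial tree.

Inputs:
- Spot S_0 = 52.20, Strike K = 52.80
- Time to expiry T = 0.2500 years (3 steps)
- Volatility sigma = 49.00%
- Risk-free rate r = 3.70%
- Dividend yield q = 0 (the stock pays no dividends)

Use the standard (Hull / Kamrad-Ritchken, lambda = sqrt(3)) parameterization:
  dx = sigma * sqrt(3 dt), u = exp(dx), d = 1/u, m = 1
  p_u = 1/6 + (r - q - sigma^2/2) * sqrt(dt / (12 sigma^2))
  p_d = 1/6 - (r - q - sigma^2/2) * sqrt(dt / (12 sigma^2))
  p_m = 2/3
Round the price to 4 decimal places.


dt = T/N = 0.083333; dx = sigma*sqrt(3*dt) = 0.245000
u = exp(dx) = 1.277621; d = 1/u = 0.782705
p_u = 0.152543, p_m = 0.666667, p_d = 0.180791
Discount per step: exp(-r*dt) = 0.996921
Stock lattice S(k, j) with j the centered position index:
  k=0: S(0,+0) = 52.2000
  k=1: S(1,-1) = 40.8572; S(1,+0) = 52.2000; S(1,+1) = 66.6918
  k=2: S(2,-2) = 31.9791; S(2,-1) = 40.8572; S(2,+0) = 52.2000; S(2,+1) = 66.6918; S(2,+2) = 85.2069
  k=3: S(3,-3) = 25.0302; S(3,-2) = 31.9791; S(3,-1) = 40.8572; S(3,+0) = 52.2000; S(3,+1) = 66.6918; S(3,+2) = 85.2069; S(3,+3) = 108.8622
Terminal payoffs V(N, j) = max(K - S_T, 0):
  V(3,-3) = 27.769815; V(3,-2) = 20.820902; V(3,-1) = 11.942823; V(3,+0) = 0.600000; V(3,+1) = 0.000000; V(3,+2) = 0.000000; V(3,+3) = 0.000000
Backward induction: V(k, j) = exp(-r*dt) * [p_u * V(k+1, j+1) + p_m * V(k+1, j) + p_d * V(k+1, j-1)]
  V(2,-2) = exp(-r*dt) * [p_u*11.942823 + p_m*20.820902 + p_d*27.769815] = 20.659120
  V(2,-1) = exp(-r*dt) * [p_u*0.600000 + p_m*11.942823 + p_d*20.820902] = 11.781254
  V(2,+0) = exp(-r*dt) * [p_u*0.000000 + p_m*0.600000 + p_d*11.942823] = 2.551274
  V(2,+1) = exp(-r*dt) * [p_u*0.000000 + p_m*0.000000 + p_d*0.600000] = 0.108141
  V(2,+2) = exp(-r*dt) * [p_u*0.000000 + p_m*0.000000 + p_d*0.000000] = 0.000000
  V(1,-1) = exp(-r*dt) * [p_u*2.551274 + p_m*11.781254 + p_d*20.659120] = 11.941450
  V(1,+0) = exp(-r*dt) * [p_u*0.108141 + p_m*2.551274 + p_d*11.781254] = 3.835444
  V(1,+1) = exp(-r*dt) * [p_u*0.000000 + p_m*0.108141 + p_d*2.551274] = 0.531699
  V(0,+0) = exp(-r*dt) * [p_u*0.531699 + p_m*3.835444 + p_d*11.941450] = 4.782206

Answer: Price = V(0,0) = 4.7822


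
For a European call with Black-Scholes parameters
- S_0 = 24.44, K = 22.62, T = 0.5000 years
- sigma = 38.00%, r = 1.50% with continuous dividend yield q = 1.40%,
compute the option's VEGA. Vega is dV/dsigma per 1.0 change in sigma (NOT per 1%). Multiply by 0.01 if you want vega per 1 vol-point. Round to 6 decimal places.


d1 = 0.4242144358; d2 = 0.1555138590
phi(d1) = 0.3646134685; exp(-qT) = 0.9930244429; exp(-rT) = 0.9925280548
Vega = S * exp(-qT) * phi(d1) * sqrt(T) = 24.4400 * 0.9930244429 * 0.3646134685 * 0.7071067812 = 6.257183

Answer: Vega = 6.257183


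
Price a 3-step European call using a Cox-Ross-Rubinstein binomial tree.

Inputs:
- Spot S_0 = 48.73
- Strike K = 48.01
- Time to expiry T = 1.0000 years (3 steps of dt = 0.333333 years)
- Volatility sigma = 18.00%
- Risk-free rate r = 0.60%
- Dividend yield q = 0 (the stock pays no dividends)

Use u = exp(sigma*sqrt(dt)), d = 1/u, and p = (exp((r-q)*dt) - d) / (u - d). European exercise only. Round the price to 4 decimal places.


Answer: Price = V(0,0) = 4.2674

Derivation:
dt = T/N = 0.333333
u = exp(sigma*sqrt(dt)) = 1.109515; d = 1/u = 0.901295
p = (exp((r-q)*dt) - d) / (u - d) = 0.483657
Discount per step: exp(-r*dt) = 0.998002
Stock lattice S(k, i) with i counting down-moves:
  k=0: S(0,0) = 48.7300
  k=1: S(1,0) = 54.0667; S(1,1) = 43.9201
  k=2: S(2,0) = 59.9878; S(2,1) = 48.7300; S(2,2) = 39.5849
  k=3: S(3,0) = 66.5574; S(3,1) = 54.0667; S(3,2) = 43.9201; S(3,3) = 35.6777
Terminal payoffs V(N, i) = max(S_T - K, 0):
  V(3,0) = 18.547351; V(3,1) = 6.056669; V(3,2) = 0.000000; V(3,3) = 0.000000
Backward induction: V(k, i) = exp(-r*dt) * [p * V(k+1, i) + (1-p) * V(k+1, i+1)].
  V(2,0) = exp(-r*dt) * [p*18.547351 + (1-p)*6.056669] = 12.073709
  V(2,1) = exp(-r*dt) * [p*6.056669 + (1-p)*0.000000] = 2.923500
  V(2,2) = exp(-r*dt) * [p*0.000000 + (1-p)*0.000000] = 0.000000
  V(1,0) = exp(-r*dt) * [p*12.073709 + (1-p)*2.923500] = 7.334383
  V(1,1) = exp(-r*dt) * [p*2.923500 + (1-p)*0.000000] = 1.411147
  V(0,0) = exp(-r*dt) * [p*7.334383 + (1-p)*1.411147] = 4.267421


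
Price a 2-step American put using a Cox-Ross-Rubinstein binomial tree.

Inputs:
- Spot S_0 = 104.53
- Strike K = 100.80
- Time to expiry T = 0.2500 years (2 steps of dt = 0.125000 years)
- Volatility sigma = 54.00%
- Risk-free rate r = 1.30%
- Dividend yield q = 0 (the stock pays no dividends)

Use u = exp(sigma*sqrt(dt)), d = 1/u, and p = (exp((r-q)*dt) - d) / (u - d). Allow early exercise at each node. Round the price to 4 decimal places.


Answer: Price = V(0,0) = 8.6655

Derivation:
dt = T/N = 0.125000
u = exp(sigma*sqrt(dt)) = 1.210361; d = 1/u = 0.826200
p = (exp((r-q)*dt) - d) / (u - d) = 0.456648
Discount per step: exp(-r*dt) = 0.998376
Stock lattice S(k, i) with i counting down-moves:
  k=0: S(0,0) = 104.5300
  k=1: S(1,0) = 126.5191; S(1,1) = 86.3626
  k=2: S(2,0) = 153.1338; S(2,1) = 104.5300; S(2,2) = 71.3528
Terminal payoffs V(N, i) = max(K - S_T, 0):
  V(2,0) = 0.000000; V(2,1) = 0.000000; V(2,2) = 29.447210
Backward induction: V(k, i) = exp(-r*dt) * [p * V(k+1, i) + (1-p) * V(k+1, i+1)]; then take max(V_cont, immediate exercise) for American.
  V(1,0) = exp(-r*dt) * [p*0.000000 + (1-p)*0.000000] = 0.000000; exercise = 0.000000; V(1,0) = max -> 0.000000
  V(1,1) = exp(-r*dt) * [p*0.000000 + (1-p)*29.447210] = 15.974216; exercise = 14.437351; V(1,1) = max -> 15.974216
  V(0,0) = exp(-r*dt) * [p*0.000000 + (1-p)*15.974216] = 8.665526; exercise = 0.000000; V(0,0) = max -> 8.665526


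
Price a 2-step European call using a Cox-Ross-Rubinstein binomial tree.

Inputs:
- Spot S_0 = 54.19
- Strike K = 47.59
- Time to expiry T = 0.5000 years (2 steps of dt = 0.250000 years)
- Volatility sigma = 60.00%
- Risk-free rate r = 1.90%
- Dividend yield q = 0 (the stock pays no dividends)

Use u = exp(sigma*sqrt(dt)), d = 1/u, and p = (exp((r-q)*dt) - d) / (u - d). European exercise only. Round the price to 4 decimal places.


Answer: Price = V(0,0) = 12.7267

Derivation:
dt = T/N = 0.250000
u = exp(sigma*sqrt(dt)) = 1.349859; d = 1/u = 0.740818
p = (exp((r-q)*dt) - d) / (u - d) = 0.433375
Discount per step: exp(-r*dt) = 0.995261
Stock lattice S(k, i) with i counting down-moves:
  k=0: S(0,0) = 54.1900
  k=1: S(1,0) = 73.1488; S(1,1) = 40.1449
  k=2: S(2,0) = 98.7406; S(2,1) = 54.1900; S(2,2) = 29.7401
Terminal payoffs V(N, i) = max(S_T - K, 0):
  V(2,0) = 51.150618; V(2,1) = 6.600000; V(2,2) = 0.000000
Backward induction: V(k, i) = exp(-r*dt) * [p * V(k+1, i) + (1-p) * V(k+1, i+1)].
  V(1,0) = exp(-r*dt) * [p*51.150618 + (1-p)*6.600000] = 25.784365
  V(1,1) = exp(-r*dt) * [p*6.600000 + (1-p)*0.000000] = 2.846722
  V(0,0) = exp(-r*dt) * [p*25.784365 + (1-p)*2.846722] = 12.726732


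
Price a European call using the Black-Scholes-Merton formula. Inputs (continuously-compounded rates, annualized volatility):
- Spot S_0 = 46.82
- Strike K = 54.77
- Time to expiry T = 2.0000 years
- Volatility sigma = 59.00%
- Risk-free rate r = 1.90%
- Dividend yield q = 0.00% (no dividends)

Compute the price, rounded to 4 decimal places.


Answer: Price = 13.2996

Derivation:
d1 = (ln(S/K) + (r - q + 0.5*sigma^2) * T) / (sigma * sqrt(T)) = 0.27477434
d2 = d1 - sigma * sqrt(T) = -0.55961166
exp(-rT) = 0.96271294; exp(-qT) = 1.00000000
C = S_0 * exp(-qT) * N(d1) - K * exp(-rT) * N(d2)
N(d1) = 0.60825519; N(d2) = 0.28787217
C = 46.8200 * 1.00000000 * 0.60825519 - 54.7700 * 0.96271294 * 0.28787217 = 13.2996


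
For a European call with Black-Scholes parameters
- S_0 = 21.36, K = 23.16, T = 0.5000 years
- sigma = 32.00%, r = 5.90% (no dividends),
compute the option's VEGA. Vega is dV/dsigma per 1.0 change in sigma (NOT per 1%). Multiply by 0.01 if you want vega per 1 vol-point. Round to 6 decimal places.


Answer: Vega = 5.986483

Derivation:
d1 = -0.1140503073; d2 = -0.3403244772
phi(d1) = 0.3963560841; exp(-qT) = 1.0000000000; exp(-rT) = 0.9709308776
Vega = S * exp(-qT) * phi(d1) * sqrt(T) = 21.3600 * 1.0000000000 * 0.3963560841 * 0.7071067812 = 5.986483


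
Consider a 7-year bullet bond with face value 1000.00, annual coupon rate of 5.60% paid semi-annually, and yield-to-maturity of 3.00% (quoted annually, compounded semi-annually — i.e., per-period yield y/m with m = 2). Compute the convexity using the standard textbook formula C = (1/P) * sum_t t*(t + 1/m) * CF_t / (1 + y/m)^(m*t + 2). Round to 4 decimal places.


Answer: Convexity = 41.1518

Derivation:
Coupon per period c = face * coupon_rate / m = 28.000000
Periods per year m = 2; per-period yield y/m = 0.015000
Number of cashflows N = 14
Cashflows (t years, CF_t, discount factor 1/(1+y/m)^(m*t), PV):
  t = 0.5000: CF_t = 28.000000, DF = 0.985222, PV = 27.586207
  t = 1.0000: CF_t = 28.000000, DF = 0.970662, PV = 27.178529
  t = 1.5000: CF_t = 28.000000, DF = 0.956317, PV = 26.776876
  t = 2.0000: CF_t = 28.000000, DF = 0.942184, PV = 26.381158
  t = 2.5000: CF_t = 28.000000, DF = 0.928260, PV = 25.991289
  t = 3.0000: CF_t = 28.000000, DF = 0.914542, PV = 25.607181
  t = 3.5000: CF_t = 28.000000, DF = 0.901027, PV = 25.228750
  t = 4.0000: CF_t = 28.000000, DF = 0.887711, PV = 24.855911
  t = 4.5000: CF_t = 28.000000, DF = 0.874592, PV = 24.488583
  t = 5.0000: CF_t = 28.000000, DF = 0.861667, PV = 24.126682
  t = 5.5000: CF_t = 28.000000, DF = 0.848933, PV = 23.770131
  t = 6.0000: CF_t = 28.000000, DF = 0.836387, PV = 23.418848
  t = 6.5000: CF_t = 28.000000, DF = 0.824027, PV = 23.072756
  t = 7.0000: CF_t = 1028.000000, DF = 0.811849, PV = 834.581057
Price P = sum_t PV_t = 1163.063960
Convexity numerator sum_t t*(t + 1/m) * CF_t / (1+y/m)^(m*t + 2):
  t = 0.5000: term = 13.388438
  t = 1.0000: term = 39.571738
  t = 1.5000: term = 77.973867
  t = 2.0000: term = 128.035907
  t = 2.5000: term = 189.215626
  t = 3.0000: term = 260.987070
  t = 3.5000: term = 342.840158
  t = 4.0000: term = 434.280285
  t = 4.5000: term = 534.827937
  t = 5.0000: term = 644.018315
  t = 5.5000: term = 761.400963
  t = 6.0000: term = 886.539411
  t = 6.5000: term = 1019.010817
  t = 7.0000: term = 42530.035192
Convexity = (1/P) * sum = 47862.125725 / 1163.063960 = 41.151757


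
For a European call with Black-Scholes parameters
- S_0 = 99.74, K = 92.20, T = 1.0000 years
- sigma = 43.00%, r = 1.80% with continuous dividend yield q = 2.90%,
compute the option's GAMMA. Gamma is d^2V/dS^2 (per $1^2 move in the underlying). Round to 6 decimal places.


d1 = 0.3722248129; d2 = -0.0577751871
phi(d1) = 0.3722408497; exp(-qT) = 0.9714164645; exp(-rT) = 0.9821610324
Gamma = exp(-qT) * phi(d1) / (S * sigma * sqrt(T)) = 0.9714164645 * 0.3722408497 / (99.7400 * 0.4300 * 1.0000000000) = 0.008431

Answer: Gamma = 0.008431
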